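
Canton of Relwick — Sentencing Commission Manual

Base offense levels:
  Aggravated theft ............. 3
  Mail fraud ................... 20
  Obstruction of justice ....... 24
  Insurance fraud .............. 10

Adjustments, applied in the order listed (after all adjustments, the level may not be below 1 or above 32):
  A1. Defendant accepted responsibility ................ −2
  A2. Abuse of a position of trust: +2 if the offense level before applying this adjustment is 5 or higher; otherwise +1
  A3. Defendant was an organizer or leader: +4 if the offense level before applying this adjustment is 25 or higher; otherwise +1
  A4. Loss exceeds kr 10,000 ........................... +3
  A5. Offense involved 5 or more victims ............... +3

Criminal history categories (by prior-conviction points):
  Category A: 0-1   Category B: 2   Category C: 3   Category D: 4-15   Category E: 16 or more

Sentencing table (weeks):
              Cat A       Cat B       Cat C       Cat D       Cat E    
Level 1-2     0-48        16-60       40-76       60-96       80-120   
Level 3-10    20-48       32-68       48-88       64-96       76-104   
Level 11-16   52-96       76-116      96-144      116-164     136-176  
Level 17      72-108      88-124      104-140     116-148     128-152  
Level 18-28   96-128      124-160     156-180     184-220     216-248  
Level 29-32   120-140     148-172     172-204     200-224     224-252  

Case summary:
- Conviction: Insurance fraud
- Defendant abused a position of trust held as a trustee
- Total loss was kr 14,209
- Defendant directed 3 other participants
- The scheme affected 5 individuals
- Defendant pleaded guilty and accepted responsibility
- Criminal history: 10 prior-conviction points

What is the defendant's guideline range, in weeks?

116-148 weeks

Base offense level for insurance fraud: 10.
A1 applies: 10 − 2 = 8.
A2 applies (level before this adjustment is 8 ≥ 5, so +2): 8 + 2 = 10.
A3 applies (level before this adjustment is 10 < 25, so +1): 10 + 1 = 11.
A4 applies: 11 + 3 = 14.
A5 applies: 14 + 3 = 17.
Final offense level: 17.
Criminal history: 10 prior points → Category D (4-15).
Level 17 falls in the 17 band.
Grid: Level 17 × Category D = 116-148 weeks.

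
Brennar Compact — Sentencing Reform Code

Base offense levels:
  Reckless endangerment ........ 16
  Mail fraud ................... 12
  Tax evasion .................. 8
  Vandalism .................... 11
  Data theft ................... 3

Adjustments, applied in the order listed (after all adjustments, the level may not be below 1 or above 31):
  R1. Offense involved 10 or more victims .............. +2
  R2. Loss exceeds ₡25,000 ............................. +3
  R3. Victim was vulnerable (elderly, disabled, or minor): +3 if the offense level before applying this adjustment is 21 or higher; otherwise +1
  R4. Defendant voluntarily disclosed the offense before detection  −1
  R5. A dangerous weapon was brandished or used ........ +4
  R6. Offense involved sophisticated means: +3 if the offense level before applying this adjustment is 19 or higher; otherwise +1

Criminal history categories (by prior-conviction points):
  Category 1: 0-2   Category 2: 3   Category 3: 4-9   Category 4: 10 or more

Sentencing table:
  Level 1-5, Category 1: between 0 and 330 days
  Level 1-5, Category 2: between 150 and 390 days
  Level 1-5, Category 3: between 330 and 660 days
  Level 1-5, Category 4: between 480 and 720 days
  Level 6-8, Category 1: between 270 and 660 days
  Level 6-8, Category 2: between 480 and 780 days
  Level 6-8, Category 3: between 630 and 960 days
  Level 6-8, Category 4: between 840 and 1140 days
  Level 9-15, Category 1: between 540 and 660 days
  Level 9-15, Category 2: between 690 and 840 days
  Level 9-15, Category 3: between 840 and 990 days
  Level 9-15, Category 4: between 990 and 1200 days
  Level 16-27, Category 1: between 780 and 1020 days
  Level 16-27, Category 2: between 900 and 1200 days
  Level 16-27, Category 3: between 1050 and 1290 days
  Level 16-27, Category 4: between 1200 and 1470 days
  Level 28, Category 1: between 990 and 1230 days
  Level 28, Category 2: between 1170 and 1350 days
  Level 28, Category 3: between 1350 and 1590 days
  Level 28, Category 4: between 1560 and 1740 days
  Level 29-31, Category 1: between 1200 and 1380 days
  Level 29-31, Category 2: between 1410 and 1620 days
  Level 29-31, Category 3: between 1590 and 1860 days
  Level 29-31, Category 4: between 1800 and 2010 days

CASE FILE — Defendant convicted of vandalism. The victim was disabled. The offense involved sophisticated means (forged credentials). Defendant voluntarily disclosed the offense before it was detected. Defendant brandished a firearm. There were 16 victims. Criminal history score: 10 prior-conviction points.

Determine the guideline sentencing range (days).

Base offense level for vandalism: 11.
R1 applies: 11 + 2 = 13.
R2 does not apply.
R3 applies (level before this adjustment is 13 < 21, so +1): 13 + 1 = 14.
R4 applies: 14 − 1 = 13.
R5 applies: 13 + 4 = 17.
R6 applies (level before this adjustment is 17 < 19, so +1): 17 + 1 = 18.
Final offense level: 18.
Criminal history: 10 prior points → Category 4 (10+).
Level 18 falls in the 16-27 band.
Grid: Level 16-27 × Category 4 = 1200-1470 days.

1200-1470 days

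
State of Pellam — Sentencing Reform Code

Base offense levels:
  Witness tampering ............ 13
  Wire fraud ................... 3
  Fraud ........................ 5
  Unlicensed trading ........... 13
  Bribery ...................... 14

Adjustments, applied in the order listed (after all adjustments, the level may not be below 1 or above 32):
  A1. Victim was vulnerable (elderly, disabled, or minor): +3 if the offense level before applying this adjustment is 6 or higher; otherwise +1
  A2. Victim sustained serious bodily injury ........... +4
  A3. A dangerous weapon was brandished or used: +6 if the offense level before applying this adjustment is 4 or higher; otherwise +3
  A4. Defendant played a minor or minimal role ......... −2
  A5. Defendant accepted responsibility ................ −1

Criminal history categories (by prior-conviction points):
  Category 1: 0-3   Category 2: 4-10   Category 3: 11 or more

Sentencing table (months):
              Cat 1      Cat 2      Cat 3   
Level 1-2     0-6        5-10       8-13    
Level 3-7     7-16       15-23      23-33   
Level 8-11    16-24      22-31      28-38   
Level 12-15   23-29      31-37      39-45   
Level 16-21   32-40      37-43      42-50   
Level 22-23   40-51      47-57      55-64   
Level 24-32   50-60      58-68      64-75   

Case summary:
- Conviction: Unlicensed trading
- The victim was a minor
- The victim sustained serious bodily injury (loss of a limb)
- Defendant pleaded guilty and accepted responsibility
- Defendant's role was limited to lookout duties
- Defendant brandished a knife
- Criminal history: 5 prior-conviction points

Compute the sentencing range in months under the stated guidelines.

Base offense level for unlicensed trading: 13.
A1 applies (level before this adjustment is 13 ≥ 6, so +3): 13 + 3 = 16.
A2 applies: 16 + 4 = 20.
A3 applies (level before this adjustment is 20 ≥ 4, so +6): 20 + 6 = 26.
A4 applies: 26 − 2 = 24.
A5 applies: 24 − 1 = 23.
Final offense level: 23.
Criminal history: 5 prior points → Category 2 (4-10).
Level 23 falls in the 22-23 band.
Grid: Level 22-23 × Category 2 = 47-57 months.

47-57 months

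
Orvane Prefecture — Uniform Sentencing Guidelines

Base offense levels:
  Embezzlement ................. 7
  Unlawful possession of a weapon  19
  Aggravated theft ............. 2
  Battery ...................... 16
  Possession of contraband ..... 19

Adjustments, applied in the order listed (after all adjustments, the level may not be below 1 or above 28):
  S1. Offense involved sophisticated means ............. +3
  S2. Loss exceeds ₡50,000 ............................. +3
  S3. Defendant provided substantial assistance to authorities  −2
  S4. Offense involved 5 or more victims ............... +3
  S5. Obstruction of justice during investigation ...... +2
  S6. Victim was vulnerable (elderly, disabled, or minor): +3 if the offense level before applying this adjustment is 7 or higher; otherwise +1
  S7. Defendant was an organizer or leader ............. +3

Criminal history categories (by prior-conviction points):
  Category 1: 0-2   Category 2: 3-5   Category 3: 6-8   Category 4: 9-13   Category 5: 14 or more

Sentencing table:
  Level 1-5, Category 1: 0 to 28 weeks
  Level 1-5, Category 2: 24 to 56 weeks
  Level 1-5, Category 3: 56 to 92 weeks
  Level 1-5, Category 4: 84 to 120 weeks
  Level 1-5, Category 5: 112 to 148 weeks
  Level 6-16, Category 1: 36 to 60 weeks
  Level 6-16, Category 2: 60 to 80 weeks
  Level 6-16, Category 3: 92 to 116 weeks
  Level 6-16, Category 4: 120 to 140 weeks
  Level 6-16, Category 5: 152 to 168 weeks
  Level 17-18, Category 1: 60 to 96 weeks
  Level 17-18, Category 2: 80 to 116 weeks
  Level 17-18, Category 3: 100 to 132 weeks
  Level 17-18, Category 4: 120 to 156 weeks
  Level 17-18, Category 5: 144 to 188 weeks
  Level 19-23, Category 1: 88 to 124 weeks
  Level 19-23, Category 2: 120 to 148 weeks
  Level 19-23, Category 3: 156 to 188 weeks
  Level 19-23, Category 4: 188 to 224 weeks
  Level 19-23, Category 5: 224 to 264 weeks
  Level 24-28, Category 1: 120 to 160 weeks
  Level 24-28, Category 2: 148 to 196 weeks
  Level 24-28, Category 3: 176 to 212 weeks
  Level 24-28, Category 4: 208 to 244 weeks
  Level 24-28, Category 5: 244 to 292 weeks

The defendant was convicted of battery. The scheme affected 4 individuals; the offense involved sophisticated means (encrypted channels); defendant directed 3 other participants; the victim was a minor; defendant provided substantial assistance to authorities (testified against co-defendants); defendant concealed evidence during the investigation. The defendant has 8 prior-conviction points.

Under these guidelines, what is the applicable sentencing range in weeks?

176-212 weeks

Base offense level for battery: 16.
S1 applies: 16 + 3 = 19.
S2 does not apply.
S3 applies: 19 − 2 = 17.
S5 applies: 17 + 2 = 19.
S6 applies (level before this adjustment is 19 ≥ 7, so +3): 19 + 3 = 22.
S7 applies: 22 + 3 = 25.
Final offense level: 25.
Criminal history: 8 prior points → Category 3 (6-8).
Level 25 falls in the 24-28 band.
Grid: Level 24-28 × Category 3 = 176-212 weeks.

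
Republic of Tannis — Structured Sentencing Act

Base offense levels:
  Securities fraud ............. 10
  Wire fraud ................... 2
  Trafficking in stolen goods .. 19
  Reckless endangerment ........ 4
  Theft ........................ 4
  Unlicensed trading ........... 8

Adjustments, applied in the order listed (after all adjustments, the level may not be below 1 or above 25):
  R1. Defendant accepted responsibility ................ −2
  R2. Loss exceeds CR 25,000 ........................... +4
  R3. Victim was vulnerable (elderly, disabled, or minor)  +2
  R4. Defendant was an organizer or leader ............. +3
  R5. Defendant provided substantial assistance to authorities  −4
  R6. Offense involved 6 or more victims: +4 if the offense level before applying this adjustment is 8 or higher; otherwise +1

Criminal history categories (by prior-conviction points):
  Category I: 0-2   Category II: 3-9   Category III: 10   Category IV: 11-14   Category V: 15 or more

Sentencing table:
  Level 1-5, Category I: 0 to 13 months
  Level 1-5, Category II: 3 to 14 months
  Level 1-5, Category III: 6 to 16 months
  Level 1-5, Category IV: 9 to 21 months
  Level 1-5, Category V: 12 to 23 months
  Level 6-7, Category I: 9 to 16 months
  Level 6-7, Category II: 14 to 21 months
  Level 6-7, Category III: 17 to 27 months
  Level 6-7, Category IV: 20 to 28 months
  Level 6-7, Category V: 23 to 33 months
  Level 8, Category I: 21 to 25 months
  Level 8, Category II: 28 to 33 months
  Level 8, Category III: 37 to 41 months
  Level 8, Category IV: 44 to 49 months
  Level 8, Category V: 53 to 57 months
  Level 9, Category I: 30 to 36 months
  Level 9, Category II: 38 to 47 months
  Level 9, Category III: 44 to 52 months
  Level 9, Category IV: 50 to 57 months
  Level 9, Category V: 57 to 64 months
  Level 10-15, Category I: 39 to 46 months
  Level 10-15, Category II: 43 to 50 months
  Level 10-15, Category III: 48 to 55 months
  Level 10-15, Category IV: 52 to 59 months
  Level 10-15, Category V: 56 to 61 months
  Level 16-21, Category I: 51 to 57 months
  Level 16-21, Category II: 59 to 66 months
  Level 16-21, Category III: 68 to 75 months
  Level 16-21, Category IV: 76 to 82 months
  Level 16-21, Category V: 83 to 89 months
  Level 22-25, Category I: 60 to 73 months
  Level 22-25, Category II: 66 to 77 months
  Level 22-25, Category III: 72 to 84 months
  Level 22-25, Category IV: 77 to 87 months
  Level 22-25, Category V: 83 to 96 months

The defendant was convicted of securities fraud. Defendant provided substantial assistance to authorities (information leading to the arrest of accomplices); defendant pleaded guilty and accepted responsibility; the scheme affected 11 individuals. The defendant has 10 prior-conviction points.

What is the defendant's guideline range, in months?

Base offense level for securities fraud: 10.
R1 applies: 10 − 2 = 8.
R4 does not apply.
R5 applies: 8 − 4 = 4.
R6 applies (level before this adjustment is 4 < 8, so +1): 4 + 1 = 5.
Final offense level: 5.
Criminal history: 10 prior points → Category III (10).
Level 5 falls in the 1-5 band.
Grid: Level 1-5 × Category III = 6-16 months.

6-16 months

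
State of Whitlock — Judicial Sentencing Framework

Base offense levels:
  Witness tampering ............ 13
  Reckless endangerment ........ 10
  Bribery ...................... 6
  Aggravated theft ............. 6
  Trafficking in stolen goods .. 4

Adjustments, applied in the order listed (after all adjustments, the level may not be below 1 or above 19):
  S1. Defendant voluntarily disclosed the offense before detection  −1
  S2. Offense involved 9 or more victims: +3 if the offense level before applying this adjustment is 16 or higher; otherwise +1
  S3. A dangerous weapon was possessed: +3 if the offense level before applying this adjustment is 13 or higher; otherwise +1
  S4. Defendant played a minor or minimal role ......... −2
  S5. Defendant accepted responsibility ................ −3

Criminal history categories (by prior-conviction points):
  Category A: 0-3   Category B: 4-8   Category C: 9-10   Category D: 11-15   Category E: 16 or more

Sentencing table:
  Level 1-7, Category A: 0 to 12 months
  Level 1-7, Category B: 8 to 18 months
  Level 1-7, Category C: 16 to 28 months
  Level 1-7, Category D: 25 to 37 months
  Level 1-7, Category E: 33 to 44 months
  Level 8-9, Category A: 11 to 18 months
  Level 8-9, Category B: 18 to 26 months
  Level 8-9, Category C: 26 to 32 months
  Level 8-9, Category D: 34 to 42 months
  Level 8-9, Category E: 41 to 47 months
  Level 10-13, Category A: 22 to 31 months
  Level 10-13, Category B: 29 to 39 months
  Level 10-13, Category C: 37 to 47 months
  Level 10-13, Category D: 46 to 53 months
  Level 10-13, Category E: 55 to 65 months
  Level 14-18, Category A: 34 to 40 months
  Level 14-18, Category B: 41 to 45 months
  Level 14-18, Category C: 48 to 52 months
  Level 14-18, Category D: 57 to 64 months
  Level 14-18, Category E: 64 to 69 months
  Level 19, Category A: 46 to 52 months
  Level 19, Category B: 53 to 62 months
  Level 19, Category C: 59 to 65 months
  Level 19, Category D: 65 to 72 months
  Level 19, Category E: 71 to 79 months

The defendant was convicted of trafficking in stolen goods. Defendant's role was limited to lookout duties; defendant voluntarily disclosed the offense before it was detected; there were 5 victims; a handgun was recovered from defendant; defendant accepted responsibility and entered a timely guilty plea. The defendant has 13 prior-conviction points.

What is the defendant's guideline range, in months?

Base offense level for trafficking in stolen goods: 4.
S1 applies: 4 − 1 = 3.
S2 does not apply.
S3 applies (level before this adjustment is 3 < 13, so +1): 3 + 1 = 4.
S4 applies: 4 − 2 = 2.
S5 applies: 2 − 3 = -1.
Level -1 is below the minimum of 1; floored at 1.
Final offense level: 1.
Criminal history: 13 prior points → Category D (11-15).
Level 1 falls in the 1-7 band.
Grid: Level 1-7 × Category D = 25-37 months.

25-37 months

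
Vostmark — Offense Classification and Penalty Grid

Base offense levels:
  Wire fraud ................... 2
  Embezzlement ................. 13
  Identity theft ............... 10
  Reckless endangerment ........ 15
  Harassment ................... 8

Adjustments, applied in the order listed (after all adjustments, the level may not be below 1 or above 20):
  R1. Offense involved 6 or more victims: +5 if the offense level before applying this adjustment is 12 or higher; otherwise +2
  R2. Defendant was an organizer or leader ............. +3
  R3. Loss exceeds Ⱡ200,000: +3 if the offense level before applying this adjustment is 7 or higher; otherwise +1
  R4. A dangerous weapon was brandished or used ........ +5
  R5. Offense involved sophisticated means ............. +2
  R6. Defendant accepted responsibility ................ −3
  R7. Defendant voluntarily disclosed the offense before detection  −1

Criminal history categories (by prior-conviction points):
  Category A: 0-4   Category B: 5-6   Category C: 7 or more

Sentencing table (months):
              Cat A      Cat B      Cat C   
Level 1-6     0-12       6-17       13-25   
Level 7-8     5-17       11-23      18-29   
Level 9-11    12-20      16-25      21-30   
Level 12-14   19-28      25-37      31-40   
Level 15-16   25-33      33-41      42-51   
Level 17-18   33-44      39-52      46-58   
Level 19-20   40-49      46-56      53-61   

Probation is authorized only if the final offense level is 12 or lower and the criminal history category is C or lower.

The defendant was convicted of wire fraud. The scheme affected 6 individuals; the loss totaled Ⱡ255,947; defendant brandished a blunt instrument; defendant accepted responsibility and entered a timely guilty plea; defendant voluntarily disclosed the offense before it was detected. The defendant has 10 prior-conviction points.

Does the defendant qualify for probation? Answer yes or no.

Base offense level for wire fraud: 2.
R1 applies (level before this adjustment is 2 < 12, so +2): 2 + 2 = 4.
R3 applies (level before this adjustment is 4 < 7, so +1): 4 + 1 = 5.
R4 applies: 5 + 5 = 10.
R6 applies: 10 − 3 = 7.
R7 applies: 7 − 1 = 6.
Final offense level: 6.
Criminal history: 10 prior points → Category C (7+).
Level 6 falls in the 1-6 band.
Grid: Level 1-6 × Category C = 13-25 months.
Probation check: level 6 ≤ 12 and category C ≤ C → eligible.

Yes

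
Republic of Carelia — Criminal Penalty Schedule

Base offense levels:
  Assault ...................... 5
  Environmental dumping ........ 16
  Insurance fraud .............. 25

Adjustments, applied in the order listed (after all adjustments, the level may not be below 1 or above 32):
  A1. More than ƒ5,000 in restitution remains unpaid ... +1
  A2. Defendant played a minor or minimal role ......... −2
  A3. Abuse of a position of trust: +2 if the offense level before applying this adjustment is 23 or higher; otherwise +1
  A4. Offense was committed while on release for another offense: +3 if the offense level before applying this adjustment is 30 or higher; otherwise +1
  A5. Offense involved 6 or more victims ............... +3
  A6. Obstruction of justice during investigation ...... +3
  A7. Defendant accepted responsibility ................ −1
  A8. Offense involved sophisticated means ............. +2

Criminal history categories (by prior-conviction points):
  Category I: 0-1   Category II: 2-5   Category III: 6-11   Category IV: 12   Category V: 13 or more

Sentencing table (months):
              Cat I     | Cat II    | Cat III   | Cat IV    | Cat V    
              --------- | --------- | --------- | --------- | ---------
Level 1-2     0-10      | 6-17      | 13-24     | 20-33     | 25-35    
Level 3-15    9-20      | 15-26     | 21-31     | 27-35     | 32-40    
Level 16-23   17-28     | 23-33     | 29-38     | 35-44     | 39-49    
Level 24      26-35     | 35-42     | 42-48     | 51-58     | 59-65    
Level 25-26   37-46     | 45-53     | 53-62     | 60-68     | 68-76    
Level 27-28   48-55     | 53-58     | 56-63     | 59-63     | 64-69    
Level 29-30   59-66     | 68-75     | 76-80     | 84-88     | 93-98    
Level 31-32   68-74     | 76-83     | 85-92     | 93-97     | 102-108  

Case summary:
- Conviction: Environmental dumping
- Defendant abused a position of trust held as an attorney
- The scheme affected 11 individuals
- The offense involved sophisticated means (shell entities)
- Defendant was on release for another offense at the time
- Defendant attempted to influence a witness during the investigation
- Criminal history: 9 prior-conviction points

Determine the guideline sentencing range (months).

53-62 months

Base offense level for environmental dumping: 16.
A3 applies (level before this adjustment is 16 < 23, so +1): 16 + 1 = 17.
A4 applies (level before this adjustment is 17 < 30, so +1): 17 + 1 = 18.
A5 applies: 18 + 3 = 21.
A6 applies: 21 + 3 = 24.
A7 does not apply.
A8 applies: 24 + 2 = 26.
Final offense level: 26.
Criminal history: 9 prior points → Category III (6-11).
Level 26 falls in the 25-26 band.
Grid: Level 25-26 × Category III = 53-62 months.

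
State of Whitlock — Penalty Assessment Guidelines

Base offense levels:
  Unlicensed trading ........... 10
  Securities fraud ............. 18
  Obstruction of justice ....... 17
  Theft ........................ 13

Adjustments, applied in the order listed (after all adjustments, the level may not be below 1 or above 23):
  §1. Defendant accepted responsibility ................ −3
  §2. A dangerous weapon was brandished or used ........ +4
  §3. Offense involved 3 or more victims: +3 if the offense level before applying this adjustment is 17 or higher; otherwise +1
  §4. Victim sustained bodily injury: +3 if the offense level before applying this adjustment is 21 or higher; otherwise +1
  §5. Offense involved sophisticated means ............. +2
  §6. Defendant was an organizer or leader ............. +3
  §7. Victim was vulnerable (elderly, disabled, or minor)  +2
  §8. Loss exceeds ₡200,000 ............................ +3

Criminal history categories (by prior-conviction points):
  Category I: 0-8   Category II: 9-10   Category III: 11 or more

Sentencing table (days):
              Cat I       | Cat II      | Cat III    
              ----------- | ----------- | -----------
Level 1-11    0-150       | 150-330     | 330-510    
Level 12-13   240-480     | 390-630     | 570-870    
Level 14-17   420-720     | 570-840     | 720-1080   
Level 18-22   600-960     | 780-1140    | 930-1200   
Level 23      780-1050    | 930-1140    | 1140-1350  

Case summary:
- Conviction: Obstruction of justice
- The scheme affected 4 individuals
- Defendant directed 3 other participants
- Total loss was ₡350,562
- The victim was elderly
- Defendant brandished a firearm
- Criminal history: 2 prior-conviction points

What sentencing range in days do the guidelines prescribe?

780-1050 days

Base offense level for obstruction of justice: 17.
§1 does not apply.
§2 applies: 17 + 4 = 21.
§3 applies (level before this adjustment is 21 ≥ 17, so +3): 21 + 3 = 24.
§4 does not apply.
§5 does not apply.
§6 applies: 24 + 3 = 27.
§7 applies: 27 + 2 = 29.
§8 applies: 29 + 3 = 32.
Level 32 exceeds the maximum of 23; capped at 23.
Final offense level: 23.
Criminal history: 2 prior points → Category I (0-8).
Level 23 falls in the 23 band.
Grid: Level 23 × Category I = 780-1050 days.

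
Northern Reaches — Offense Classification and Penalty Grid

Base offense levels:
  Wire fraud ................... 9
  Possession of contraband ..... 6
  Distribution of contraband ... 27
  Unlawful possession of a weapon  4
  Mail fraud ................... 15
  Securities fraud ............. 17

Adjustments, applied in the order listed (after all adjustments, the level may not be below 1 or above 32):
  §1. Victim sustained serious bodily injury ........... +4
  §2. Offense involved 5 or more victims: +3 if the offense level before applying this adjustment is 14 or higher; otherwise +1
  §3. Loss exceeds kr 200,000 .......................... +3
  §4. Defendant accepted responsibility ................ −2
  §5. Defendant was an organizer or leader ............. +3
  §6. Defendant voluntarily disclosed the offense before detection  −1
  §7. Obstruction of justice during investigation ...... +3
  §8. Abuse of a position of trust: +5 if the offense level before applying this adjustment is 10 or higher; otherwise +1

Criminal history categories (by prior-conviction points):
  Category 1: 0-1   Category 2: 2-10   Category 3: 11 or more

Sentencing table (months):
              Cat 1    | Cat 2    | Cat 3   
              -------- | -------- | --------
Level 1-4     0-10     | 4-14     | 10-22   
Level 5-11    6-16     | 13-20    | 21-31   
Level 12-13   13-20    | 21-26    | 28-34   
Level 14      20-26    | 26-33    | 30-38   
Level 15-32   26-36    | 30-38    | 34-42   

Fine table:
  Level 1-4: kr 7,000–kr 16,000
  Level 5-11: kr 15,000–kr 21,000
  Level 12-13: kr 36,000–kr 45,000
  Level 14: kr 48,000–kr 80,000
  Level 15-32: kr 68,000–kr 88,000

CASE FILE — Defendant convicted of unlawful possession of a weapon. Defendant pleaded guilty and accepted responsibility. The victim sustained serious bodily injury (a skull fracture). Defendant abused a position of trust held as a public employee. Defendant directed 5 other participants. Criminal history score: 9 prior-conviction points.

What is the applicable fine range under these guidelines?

kr 15,000–kr 21,000

Base offense level for unlawful possession of a weapon: 4.
§1 applies: 4 + 4 = 8.
§3 does not apply.
§4 applies: 8 − 2 = 6.
§5 applies: 6 + 3 = 9.
§6 does not apply.
§7 does not apply.
§8 applies (level before this adjustment is 9 < 10, so +1): 9 + 1 = 10.
Final offense level: 10.
Level 10 falls in the 5-11 band.
Fine table: Level 5-11 → kr 15,000–kr 21,000.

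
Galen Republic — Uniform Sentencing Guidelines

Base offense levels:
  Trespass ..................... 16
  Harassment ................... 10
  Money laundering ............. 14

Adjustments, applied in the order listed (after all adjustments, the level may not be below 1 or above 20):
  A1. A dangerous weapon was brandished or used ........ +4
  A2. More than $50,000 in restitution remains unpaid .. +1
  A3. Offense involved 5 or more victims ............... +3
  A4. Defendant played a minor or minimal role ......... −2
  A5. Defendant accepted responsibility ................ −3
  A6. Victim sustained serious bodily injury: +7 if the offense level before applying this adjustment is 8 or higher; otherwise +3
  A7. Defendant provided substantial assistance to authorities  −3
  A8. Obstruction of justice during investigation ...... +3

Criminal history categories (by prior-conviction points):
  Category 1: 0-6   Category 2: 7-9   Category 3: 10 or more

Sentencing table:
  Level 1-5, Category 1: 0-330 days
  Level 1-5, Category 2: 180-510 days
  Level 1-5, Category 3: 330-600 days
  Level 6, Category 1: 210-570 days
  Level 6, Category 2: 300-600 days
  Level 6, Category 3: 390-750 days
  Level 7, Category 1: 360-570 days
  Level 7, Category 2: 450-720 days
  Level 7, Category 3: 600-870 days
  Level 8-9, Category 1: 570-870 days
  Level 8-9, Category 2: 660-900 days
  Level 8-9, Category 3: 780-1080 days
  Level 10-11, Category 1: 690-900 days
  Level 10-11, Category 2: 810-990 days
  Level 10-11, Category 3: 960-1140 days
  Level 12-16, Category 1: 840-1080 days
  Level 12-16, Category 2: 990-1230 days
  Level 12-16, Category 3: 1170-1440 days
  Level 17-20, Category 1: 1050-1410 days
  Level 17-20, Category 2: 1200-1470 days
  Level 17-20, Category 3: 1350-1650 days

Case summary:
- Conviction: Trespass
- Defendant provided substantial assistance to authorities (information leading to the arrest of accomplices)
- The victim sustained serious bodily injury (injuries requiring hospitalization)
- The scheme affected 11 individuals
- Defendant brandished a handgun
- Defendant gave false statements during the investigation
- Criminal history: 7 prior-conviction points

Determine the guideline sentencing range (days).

1200-1470 days

Base offense level for trespass: 16.
A1 applies: 16 + 4 = 20.
A2 does not apply.
A3 applies: 20 + 3 = 23.
A4 does not apply.
A5 does not apply.
A6 applies (level before this adjustment is 23 ≥ 8, so +7): 23 + 7 = 30.
A7 applies: 30 − 3 = 27.
A8 applies: 27 + 3 = 30.
Level 30 exceeds the maximum of 20; capped at 20.
Final offense level: 20.
Criminal history: 7 prior points → Category 2 (7-9).
Level 20 falls in the 17-20 band.
Grid: Level 17-20 × Category 2 = 1200-1470 days.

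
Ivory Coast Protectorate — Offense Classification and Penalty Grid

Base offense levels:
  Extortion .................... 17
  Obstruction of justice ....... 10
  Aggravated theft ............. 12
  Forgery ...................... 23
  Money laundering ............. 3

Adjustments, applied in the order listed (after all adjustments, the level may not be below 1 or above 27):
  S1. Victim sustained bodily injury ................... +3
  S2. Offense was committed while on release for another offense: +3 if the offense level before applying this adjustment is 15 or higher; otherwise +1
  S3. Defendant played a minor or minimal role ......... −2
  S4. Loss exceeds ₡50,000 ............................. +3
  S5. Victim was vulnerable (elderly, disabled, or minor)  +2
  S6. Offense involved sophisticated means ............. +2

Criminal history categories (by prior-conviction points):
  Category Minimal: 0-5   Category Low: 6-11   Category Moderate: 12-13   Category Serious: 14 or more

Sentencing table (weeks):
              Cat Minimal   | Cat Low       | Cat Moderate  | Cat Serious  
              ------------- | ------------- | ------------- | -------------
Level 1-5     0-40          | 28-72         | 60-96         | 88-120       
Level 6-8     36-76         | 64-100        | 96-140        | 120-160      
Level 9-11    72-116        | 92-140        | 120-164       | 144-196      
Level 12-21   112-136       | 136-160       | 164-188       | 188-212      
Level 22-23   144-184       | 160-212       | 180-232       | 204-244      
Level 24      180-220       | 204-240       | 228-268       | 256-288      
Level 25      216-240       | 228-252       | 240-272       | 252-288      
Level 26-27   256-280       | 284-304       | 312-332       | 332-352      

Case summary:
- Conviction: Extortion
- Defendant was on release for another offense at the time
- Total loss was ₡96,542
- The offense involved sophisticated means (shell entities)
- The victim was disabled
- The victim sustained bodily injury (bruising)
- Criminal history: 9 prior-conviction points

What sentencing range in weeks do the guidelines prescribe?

Base offense level for extortion: 17.
S1 applies: 17 + 3 = 20.
S2 applies (level before this adjustment is 20 ≥ 15, so +3): 20 + 3 = 23.
S4 applies: 23 + 3 = 26.
S5 applies: 26 + 2 = 28.
S6 applies: 28 + 2 = 30.
Level 30 exceeds the maximum of 27; capped at 27.
Final offense level: 27.
Criminal history: 9 prior points → Category Low (6-11).
Level 27 falls in the 26-27 band.
Grid: Level 26-27 × Category Low = 284-304 weeks.

284-304 weeks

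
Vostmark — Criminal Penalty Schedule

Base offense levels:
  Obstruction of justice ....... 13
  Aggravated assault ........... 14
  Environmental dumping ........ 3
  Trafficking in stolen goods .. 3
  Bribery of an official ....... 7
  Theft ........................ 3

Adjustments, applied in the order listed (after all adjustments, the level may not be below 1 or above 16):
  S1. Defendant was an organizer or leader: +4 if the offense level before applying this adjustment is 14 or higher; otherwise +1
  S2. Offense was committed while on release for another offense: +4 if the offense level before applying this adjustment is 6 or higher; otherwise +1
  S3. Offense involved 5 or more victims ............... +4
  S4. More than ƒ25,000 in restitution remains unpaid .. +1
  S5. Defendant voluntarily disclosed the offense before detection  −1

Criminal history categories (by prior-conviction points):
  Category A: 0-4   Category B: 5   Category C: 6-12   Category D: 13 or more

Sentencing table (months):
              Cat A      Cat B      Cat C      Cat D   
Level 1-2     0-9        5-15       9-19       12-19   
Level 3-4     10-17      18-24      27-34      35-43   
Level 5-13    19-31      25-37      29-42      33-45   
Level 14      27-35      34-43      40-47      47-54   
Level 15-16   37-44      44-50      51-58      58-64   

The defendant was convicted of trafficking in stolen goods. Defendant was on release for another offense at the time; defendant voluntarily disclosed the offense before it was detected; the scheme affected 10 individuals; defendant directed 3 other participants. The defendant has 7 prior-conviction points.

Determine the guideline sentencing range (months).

Base offense level for trafficking in stolen goods: 3.
S1 applies (level before this adjustment is 3 < 14, so +1): 3 + 1 = 4.
S2 applies (level before this adjustment is 4 < 6, so +1): 4 + 1 = 5.
S3 applies: 5 + 4 = 9.
S4 does not apply.
S5 applies: 9 − 1 = 8.
Final offense level: 8.
Criminal history: 7 prior points → Category C (6-12).
Level 8 falls in the 5-13 band.
Grid: Level 5-13 × Category C = 29-42 months.

29-42 months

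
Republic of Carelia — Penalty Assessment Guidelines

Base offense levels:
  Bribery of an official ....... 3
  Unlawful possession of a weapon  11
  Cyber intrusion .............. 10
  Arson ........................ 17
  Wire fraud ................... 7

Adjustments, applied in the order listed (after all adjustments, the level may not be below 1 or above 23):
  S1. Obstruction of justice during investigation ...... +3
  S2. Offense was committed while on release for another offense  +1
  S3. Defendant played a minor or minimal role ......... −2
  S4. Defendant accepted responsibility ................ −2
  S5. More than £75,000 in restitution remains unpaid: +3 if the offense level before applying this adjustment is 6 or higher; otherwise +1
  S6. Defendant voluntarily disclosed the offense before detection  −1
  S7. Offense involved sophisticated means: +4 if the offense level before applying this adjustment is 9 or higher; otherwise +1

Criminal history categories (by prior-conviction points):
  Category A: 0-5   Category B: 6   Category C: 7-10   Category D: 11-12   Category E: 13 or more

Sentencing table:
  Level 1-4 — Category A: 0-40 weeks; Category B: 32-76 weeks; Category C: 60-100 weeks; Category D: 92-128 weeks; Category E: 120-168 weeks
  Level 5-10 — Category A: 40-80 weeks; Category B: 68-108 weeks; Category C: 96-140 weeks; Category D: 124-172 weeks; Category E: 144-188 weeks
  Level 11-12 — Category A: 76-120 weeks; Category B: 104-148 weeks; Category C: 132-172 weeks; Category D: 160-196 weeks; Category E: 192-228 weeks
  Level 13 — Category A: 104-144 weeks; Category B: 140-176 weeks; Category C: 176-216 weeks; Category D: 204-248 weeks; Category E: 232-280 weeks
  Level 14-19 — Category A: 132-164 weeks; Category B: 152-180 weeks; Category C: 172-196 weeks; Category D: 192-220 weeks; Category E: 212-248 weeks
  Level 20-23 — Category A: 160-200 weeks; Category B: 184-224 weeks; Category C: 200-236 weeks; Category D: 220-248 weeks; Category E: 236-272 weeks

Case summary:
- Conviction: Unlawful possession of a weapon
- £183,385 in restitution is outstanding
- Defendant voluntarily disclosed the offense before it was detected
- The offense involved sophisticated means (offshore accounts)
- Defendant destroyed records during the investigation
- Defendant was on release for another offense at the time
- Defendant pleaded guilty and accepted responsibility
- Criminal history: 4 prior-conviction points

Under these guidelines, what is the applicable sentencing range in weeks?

Base offense level for unlawful possession of a weapon: 11.
S1 applies: 11 + 3 = 14.
S2 applies: 14 + 1 = 15.
S3 does not apply.
S4 applies: 15 − 2 = 13.
S5 applies (level before this adjustment is 13 ≥ 6, so +3): 13 + 3 = 16.
S6 applies: 16 − 1 = 15.
S7 applies (level before this adjustment is 15 ≥ 9, so +4): 15 + 4 = 19.
Final offense level: 19.
Criminal history: 4 prior points → Category A (0-5).
Level 19 falls in the 14-19 band.
Grid: Level 14-19 × Category A = 132-164 weeks.

132-164 weeks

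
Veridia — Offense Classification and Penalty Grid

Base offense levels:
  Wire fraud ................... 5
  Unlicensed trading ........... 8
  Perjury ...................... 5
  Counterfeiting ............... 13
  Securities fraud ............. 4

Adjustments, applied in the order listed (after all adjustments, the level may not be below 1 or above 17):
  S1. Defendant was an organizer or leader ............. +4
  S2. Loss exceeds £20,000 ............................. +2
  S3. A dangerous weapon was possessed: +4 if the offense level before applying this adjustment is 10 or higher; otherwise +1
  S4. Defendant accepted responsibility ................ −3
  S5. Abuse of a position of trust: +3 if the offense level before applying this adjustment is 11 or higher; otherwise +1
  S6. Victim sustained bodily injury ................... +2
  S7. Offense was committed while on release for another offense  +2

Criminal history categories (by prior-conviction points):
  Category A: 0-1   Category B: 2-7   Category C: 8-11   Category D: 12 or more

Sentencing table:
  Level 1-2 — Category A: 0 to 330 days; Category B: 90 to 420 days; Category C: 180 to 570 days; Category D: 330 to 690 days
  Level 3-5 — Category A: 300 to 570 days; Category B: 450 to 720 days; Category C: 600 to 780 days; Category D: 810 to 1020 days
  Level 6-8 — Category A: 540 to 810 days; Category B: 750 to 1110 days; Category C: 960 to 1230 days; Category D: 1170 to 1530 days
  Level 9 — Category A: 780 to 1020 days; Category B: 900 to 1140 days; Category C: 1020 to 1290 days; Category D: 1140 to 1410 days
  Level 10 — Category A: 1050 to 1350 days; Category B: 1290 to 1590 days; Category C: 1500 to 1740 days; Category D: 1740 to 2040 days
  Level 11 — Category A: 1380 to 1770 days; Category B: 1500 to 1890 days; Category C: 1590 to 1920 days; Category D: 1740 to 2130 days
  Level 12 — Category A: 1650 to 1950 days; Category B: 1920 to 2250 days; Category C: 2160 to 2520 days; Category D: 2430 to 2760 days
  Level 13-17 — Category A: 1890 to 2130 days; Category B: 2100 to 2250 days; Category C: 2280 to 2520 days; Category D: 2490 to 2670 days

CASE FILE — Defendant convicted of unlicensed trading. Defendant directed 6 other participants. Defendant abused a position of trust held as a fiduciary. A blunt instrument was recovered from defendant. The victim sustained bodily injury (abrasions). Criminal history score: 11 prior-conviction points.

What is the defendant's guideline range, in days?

2280-2520 days

Base offense level for unlicensed trading: 8.
S1 applies: 8 + 4 = 12.
S3 applies (level before this adjustment is 12 ≥ 10, so +4): 12 + 4 = 16.
S4 does not apply.
S5 applies (level before this adjustment is 16 ≥ 11, so +3): 16 + 3 = 19.
S6 applies: 19 + 2 = 21.
S7 does not apply.
Level 21 exceeds the maximum of 17; capped at 17.
Final offense level: 17.
Criminal history: 11 prior points → Category C (8-11).
Level 17 falls in the 13-17 band.
Grid: Level 13-17 × Category C = 2280-2520 days.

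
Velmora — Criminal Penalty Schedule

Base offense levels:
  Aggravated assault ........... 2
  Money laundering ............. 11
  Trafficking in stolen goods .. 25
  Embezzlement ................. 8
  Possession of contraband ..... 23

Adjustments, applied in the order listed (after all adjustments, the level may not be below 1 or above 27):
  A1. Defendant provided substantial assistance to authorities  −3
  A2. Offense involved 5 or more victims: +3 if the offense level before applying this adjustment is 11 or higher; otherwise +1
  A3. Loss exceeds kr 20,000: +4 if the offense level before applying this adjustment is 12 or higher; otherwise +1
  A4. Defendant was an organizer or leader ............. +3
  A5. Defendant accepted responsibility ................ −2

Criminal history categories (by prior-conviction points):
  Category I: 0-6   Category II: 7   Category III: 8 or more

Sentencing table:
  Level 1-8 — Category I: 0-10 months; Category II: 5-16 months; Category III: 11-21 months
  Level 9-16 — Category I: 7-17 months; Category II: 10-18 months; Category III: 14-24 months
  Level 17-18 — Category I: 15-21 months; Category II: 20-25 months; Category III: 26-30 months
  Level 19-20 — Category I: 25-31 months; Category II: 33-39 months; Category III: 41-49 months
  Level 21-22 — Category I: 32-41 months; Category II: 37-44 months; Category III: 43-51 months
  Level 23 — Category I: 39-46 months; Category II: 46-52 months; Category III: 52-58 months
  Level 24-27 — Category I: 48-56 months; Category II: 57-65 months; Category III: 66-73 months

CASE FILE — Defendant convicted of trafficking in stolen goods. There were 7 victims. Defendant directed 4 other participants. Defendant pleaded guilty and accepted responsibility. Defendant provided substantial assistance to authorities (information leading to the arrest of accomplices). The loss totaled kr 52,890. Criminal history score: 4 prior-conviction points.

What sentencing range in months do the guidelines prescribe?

48-56 months

Base offense level for trafficking in stolen goods: 25.
A1 applies: 25 − 3 = 22.
A2 applies (level before this adjustment is 22 ≥ 11, so +3): 22 + 3 = 25.
A3 applies (level before this adjustment is 25 ≥ 12, so +4): 25 + 4 = 29.
A4 applies: 29 + 3 = 32.
A5 applies: 32 − 2 = 30.
Level 30 exceeds the maximum of 27; capped at 27.
Final offense level: 27.
Criminal history: 4 prior points → Category I (0-6).
Level 27 falls in the 24-27 band.
Grid: Level 24-27 × Category I = 48-56 months.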